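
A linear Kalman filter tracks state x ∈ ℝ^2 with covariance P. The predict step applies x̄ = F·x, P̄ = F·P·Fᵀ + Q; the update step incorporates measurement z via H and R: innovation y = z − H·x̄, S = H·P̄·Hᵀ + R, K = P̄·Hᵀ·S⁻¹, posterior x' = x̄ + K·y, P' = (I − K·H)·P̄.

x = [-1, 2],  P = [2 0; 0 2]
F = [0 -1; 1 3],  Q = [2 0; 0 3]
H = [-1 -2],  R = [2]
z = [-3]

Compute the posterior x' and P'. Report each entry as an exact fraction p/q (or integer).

x' = [-54/37, 85/37]
P' = [116/37 -62/37; -62/37 51/37]

x̄ = F·x = [-2, 5]
P̄ = F·P·Fᵀ + Q = [4 -6; -6 23]
y = z − H·x̄ = [5]
S = H·P̄·Hᵀ + R = [74]
K = P̄·Hᵀ·S⁻¹ = [4/37; -20/37]
x' = x̄ + K·y = [-54/37, 85/37]
P' = (I − K·H)·P̄ = [116/37 -62/37; -62/37 51/37]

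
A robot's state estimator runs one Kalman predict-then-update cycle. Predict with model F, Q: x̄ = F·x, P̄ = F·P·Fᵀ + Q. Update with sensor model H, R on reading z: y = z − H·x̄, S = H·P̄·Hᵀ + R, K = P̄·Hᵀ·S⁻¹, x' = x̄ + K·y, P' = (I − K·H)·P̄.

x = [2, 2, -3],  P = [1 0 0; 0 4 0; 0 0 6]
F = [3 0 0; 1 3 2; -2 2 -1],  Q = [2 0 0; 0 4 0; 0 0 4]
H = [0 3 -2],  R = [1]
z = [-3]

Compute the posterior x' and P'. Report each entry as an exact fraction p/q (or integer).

x̄ = F·x = [6, 2, 3]
P̄ = F·P·Fᵀ + Q = [11 3 -6; 3 65 10; -6 10 30]
y = z − H·x̄ = [-3]
S = H·P̄·Hᵀ + R = [586]
K = P̄·Hᵀ·S⁻¹ = [21/586; 175/586; -15/293]
x' = x̄ + K·y = [3453/586, 647/586, 924/293]
P' = (I − K·H)·P̄ = [6005/586 -1917/586 -1443/293; -1917/586 7465/586 5555/293; -1443/293 5555/293 8340/293]

x' = [3453/586, 647/586, 924/293]
P' = [6005/586 -1917/586 -1443/293; -1917/586 7465/586 5555/293; -1443/293 5555/293 8340/293]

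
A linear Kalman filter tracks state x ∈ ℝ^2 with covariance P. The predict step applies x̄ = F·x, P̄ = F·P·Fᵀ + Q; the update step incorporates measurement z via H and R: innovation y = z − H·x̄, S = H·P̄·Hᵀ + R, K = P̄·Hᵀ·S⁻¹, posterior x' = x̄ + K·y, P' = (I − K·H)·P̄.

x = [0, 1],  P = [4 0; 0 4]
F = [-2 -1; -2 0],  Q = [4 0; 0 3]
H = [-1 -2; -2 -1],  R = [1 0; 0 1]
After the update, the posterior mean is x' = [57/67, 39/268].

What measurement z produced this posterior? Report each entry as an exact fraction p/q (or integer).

x̄ = F·x = [-1, 0]
P̄ = F·P·Fᵀ + Q = [24 16; 16 19]
S = H·P̄·Hᵀ + R = [165 166; 166 180]
K = P̄·Hᵀ·S⁻¹ = [17/67 -79/134; -627/1072 549/2144]
x' − x̄ = [124/67, 39/268] = K·y
y = (KᵀK)⁻¹·Kᵀ·(x' − x̄) = [-2, -4]
z = y + H·x̄ = [-2, -4] + [1, 2] = [-1, -2]

z = [-1, -2]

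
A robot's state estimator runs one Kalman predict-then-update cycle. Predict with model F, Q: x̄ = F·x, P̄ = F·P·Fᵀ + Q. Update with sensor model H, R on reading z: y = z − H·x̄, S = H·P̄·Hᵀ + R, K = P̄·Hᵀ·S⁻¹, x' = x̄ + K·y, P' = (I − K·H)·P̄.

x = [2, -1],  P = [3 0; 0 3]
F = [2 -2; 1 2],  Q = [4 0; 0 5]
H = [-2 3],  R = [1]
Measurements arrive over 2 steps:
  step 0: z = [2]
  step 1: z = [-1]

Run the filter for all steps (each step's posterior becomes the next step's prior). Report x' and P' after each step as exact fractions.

step 0: x' = [1154/365, 1008/365], P' = [4744/365 3138/365; 3138/365 2116/365]
step 1: x' = [-37206/29369, -1585/1366], P' = [635876/88107 9914/2049; 9914/2049 13747/4098]

step 0: x̄ = F·x = [6, 0]
step 0: P̄ = F·P·Fᵀ + Q = [28 -6; -6 20]
step 0: y = z − H·x̄ = [14]
step 0: S = H·P̄·Hᵀ + R = [365]
step 0: K = P̄·Hᵀ·S⁻¹ = [-74/365; 72/365]
step 0: x' = x̄ + K·y = [1154/365, 1008/365]
step 0: P' = (I − K·H)·P̄ = [4744/365 3138/365; 3138/365 2116/365]
step 1: x̄ = F·x = [4/5, 634/73]
step 1: P̄ = F·P·Fᵀ + Q = [52/5 20; 20 5517/73]
step 1: y = z − H·x̄ = [-9291/365]
step 1: S = H·P̄·Hᵀ + R = [176214/365]
step 1: K = P̄·Hᵀ·S⁻¹ = [7154/88107; 1585/4098]
step 1: x' = x̄ + K·y = [-37206/29369, -1585/1366]
step 1: P' = (I − K·H)·P̄ = [635876/88107 9914/2049; 9914/2049 13747/4098]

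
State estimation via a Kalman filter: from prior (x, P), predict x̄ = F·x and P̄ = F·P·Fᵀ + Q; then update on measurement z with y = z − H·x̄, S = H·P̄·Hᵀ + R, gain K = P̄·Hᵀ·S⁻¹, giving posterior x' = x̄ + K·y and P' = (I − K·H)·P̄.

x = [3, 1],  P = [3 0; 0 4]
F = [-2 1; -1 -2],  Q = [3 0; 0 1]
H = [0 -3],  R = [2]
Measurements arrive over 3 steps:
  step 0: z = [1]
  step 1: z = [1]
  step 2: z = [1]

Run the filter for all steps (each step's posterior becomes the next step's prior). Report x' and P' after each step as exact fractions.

step 0: x̄ = F·x = [-5, -5]
step 0: P̄ = F·P·Fᵀ + Q = [19 -2; -2 20]
step 0: y = z − H·x̄ = [-14]
step 0: S = H·P̄·Hᵀ + R = [182]
step 0: K = P̄·Hᵀ·S⁻¹ = [3/91; -30/91]
step 0: x' = x̄ + K·y = [-71/13, -5/13]
step 0: P' = (I − K·H)·P̄ = [1711/91 -2/91; -2/91 20/91]
step 1: x̄ = F·x = [137/13, 81/13]
step 1: P̄ = F·P·Fᵀ + Q = [7145/91 3376/91; 3376/91 1874/91]
step 1: y = z − H·x̄ = [256/13]
step 1: S = H·P̄·Hᵀ + R = [17048/91]
step 1: K = P̄·Hᵀ·S⁻¹ = [-1266/2131; -2811/8524]
step 1: x' = x̄ + K·y = [-2473/2131, -561/2131]
step 1: P' = (I − K·H)·P̄ = [26417/2131 844/2131; 844/2131 937/4262]
step 2: x̄ = F·x = [4385/2131, 3595/2131]
step 2: P̄ = F·P·Fᵀ + Q = [218307/4262 54429/2131; 54429/2131 33798/2131]
step 2: y = z − H·x̄ = [12916/2131]
step 2: S = H·P̄·Hᵀ + R = [308444/2131]
step 2: K = P̄·Hᵀ·S⁻¹ = [-163287/308444; -50697/154222]
step 2: x' = x̄ + K·y = [-88748/77111, -23551/77111]
step 2: P' = (I − K·H)·P̄ = [3287235/308444 54429/154222; 54429/154222 16899/77111]

step 0: x' = [-71/13, -5/13], P' = [1711/91 -2/91; -2/91 20/91]
step 1: x' = [-2473/2131, -561/2131], P' = [26417/2131 844/2131; 844/2131 937/4262]
step 2: x' = [-88748/77111, -23551/77111], P' = [3287235/308444 54429/154222; 54429/154222 16899/77111]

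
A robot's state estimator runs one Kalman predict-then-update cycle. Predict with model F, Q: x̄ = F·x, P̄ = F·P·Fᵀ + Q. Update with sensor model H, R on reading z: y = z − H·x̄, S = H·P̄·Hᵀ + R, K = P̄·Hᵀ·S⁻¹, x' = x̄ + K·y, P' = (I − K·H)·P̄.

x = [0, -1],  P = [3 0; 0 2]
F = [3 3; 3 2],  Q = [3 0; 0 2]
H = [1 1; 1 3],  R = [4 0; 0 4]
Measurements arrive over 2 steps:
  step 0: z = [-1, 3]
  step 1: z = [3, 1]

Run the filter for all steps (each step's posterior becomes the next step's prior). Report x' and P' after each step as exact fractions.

step 0: x̄ = F·x = [-3, -2]
step 0: P̄ = F·P·Fᵀ + Q = [48 39; 39 37]
step 0: y = z − H·x̄ = [4, 12]
step 0: S = H·P̄·Hᵀ + R = [167 315; 315 619]
step 0: K = P̄·Hᵀ·S⁻¹ = [939/2074 75/2074; -103/2074 555/2074]
step 0: x' = x̄ + K·y = [-783/1037, 1050/1037]
step 0: P' = (I − K·H)·P̄ = [2742/1037 -864/1037; -864/1037 658/1037]
step 1: x̄ = F·x = [801/1037, -249/1037]
step 1: P̄ = F·P·Fᵀ + Q = [18159/1037 15666/1037; 15666/1037 19016/1037]
step 1: y = z − H·x̄ = [2559/1037, 983/1037]
step 1: S = H·P̄·Hᵀ + R = [72655/1037 137871/1037; 137871/1037 287447/1037]
step 1: K = P̄·Hᵀ·S⁻¹ = [178311/452278 16995/452278; -6740/226139 60438/226139]
step 1: x' = x̄ + K·y = [402738/226139, -13641/226139]
step 1: P' = (I − K·H)·P̄ = [517938/226139 -161316/226139; -161316/226139 134356/226139]

step 0: x' = [-783/1037, 1050/1037], P' = [2742/1037 -864/1037; -864/1037 658/1037]
step 1: x' = [402738/226139, -13641/226139], P' = [517938/226139 -161316/226139; -161316/226139 134356/226139]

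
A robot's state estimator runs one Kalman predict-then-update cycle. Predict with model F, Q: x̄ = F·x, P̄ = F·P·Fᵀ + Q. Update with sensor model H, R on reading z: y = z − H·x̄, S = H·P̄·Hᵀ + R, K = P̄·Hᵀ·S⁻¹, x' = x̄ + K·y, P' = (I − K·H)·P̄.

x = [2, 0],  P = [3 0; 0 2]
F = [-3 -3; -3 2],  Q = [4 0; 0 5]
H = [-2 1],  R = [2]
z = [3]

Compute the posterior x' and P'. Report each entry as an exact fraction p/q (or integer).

x̄ = F·x = [-6, -6]
P̄ = F·P·Fᵀ + Q = [49 15; 15 40]
y = z − H·x̄ = [-3]
S = H·P̄·Hᵀ + R = [178]
K = P̄·Hᵀ·S⁻¹ = [-83/178; 5/89]
x' = x̄ + K·y = [-819/178, -549/89]
P' = (I − K·H)·P̄ = [1833/178 1750/89; 1750/89 3510/89]

x' = [-819/178, -549/89]
P' = [1833/178 1750/89; 1750/89 3510/89]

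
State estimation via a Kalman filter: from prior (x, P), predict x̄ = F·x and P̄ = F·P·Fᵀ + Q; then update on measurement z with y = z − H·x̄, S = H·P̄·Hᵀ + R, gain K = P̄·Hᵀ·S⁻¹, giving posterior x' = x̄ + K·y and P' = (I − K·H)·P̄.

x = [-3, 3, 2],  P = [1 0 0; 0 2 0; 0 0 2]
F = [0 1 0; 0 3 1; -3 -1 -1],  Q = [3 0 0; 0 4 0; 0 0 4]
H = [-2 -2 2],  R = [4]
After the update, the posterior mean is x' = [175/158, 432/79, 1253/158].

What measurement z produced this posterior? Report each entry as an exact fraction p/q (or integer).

z = [3]

x̄ = F·x = [3, 11, 4]
P̄ = F·P·Fᵀ + Q = [5 6 -2; 6 24 -8; -2 -8 17]
S = H·P̄·Hᵀ + R = [316]
K = P̄·Hᵀ·S⁻¹ = [-13/158; -19/79; 27/158]
x' − x̄ = [-299/158, -437/79, 621/158] = K·y
y = (KᵀK)⁻¹·Kᵀ·(x' − x̄) = [23]
z = y + H·x̄ = [23] + [-20] = [3]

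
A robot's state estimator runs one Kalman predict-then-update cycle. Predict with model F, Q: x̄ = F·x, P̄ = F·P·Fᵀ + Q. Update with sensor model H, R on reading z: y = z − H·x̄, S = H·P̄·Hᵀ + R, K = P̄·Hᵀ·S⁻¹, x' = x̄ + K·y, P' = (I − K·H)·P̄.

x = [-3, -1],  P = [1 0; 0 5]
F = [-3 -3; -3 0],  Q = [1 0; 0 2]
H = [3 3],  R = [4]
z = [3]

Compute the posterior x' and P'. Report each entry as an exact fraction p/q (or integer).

x̄ = F·x = [12, 9]
P̄ = F·P·Fᵀ + Q = [55 9; 9 11]
y = z − H·x̄ = [-60]
S = H·P̄·Hᵀ + R = [760]
K = P̄·Hᵀ·S⁻¹ = [24/95; 3/38]
x' = x̄ + K·y = [-60/19, 81/19]
P' = (I − K·H)·P̄ = [617/95 -117/19; -117/19 119/19]

x' = [-60/19, 81/19]
P' = [617/95 -117/19; -117/19 119/19]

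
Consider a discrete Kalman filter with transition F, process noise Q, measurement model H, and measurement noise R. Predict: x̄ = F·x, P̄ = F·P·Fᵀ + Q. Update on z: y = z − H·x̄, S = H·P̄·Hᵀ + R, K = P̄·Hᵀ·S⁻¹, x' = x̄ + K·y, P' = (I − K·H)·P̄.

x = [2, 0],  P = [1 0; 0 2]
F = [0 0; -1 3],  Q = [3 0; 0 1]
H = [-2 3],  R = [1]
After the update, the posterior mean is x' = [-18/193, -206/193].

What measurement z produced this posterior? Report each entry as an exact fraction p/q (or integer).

x̄ = F·x = [0, -2]
P̄ = F·P·Fᵀ + Q = [3 0; 0 20]
S = H·P̄·Hᵀ + R = [193]
K = P̄·Hᵀ·S⁻¹ = [-6/193; 60/193]
x' − x̄ = [-18/193, 180/193] = K·y
y = (KᵀK)⁻¹·Kᵀ·(x' − x̄) = [3]
z = y + H·x̄ = [3] + [-6] = [-3]

z = [-3]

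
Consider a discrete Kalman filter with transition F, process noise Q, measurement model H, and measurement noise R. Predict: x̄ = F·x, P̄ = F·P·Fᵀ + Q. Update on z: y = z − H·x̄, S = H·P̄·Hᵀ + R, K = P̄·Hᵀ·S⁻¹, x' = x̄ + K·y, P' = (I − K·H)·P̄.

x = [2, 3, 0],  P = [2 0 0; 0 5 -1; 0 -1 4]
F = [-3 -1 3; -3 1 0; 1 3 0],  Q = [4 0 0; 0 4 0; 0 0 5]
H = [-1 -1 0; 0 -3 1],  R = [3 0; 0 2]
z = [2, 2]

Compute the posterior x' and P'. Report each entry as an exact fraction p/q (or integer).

x̄ = F·x = [-9, -3, 11]
P̄ = F·P·Fᵀ + Q = [69 10 -30; 10 27 9; -30 9 52]
y = z − H·x̄ = [-10, -18]
S = H·P̄·Hᵀ + R = [119 132; 132 243]
K = P̄·Hᵀ·S⁻¹ = [-1253/1277 1096/3831; 57/1277 -1228/3831; 601/3831 203/11493]
x' = x̄ + K·y = [-5539/1277, 2967/1277, 34913/3831]
P' = (I − K·H)·P̄ = [11046/1277 -7287/1277 -63391/3831; -7287/1277 7116/1277 61588/3831; -63391/3831 61588/3831 554698/11493]

x' = [-5539/1277, 2967/1277, 34913/3831]
P' = [11046/1277 -7287/1277 -63391/3831; -7287/1277 7116/1277 61588/3831; -63391/3831 61588/3831 554698/11493]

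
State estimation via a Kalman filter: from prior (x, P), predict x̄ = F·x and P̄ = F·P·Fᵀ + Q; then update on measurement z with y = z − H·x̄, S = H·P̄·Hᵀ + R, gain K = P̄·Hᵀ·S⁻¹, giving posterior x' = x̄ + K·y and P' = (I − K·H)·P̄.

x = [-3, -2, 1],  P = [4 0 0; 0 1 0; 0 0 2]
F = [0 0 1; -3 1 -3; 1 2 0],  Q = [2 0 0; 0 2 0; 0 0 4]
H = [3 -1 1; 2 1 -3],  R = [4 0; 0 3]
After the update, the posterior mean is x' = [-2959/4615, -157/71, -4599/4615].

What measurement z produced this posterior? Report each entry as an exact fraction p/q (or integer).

x̄ = F·x = [1, 4, -7]
P̄ = F·P·Fᵀ + Q = [4 -6 0; -6 57 -10; 0 -10 12]
S = H·P̄·Hᵀ + R = [165 -115; -115 220]
K = P̄·Hᵀ·S⁻¹ = [838/4615 96/923; -31/71 8/71; -18/923 -1012/4615]
x' − x̄ = [-7574/4615, -441/71, 27706/4615] = K·y
y = (KᵀK)⁻¹·Kᵀ·(x' − x̄) = [7, -28]
z = y + H·x̄ = [7, -28] + [-8, 27] = [-1, -1]

z = [-1, -1]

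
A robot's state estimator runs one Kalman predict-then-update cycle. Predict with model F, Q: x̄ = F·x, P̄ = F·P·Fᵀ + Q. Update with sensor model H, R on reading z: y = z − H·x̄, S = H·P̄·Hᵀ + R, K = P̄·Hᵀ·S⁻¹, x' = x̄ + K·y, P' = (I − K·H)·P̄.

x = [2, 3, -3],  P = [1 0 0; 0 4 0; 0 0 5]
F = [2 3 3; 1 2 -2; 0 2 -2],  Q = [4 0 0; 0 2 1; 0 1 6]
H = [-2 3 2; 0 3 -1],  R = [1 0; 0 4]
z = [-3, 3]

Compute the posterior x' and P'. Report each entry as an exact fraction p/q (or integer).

x̄ = F·x = [4, 14, 12]
P̄ = F·P·Fᵀ + Q = [89 -4 -6; -4 39 37; -6 37 42]
y = z − H·x̄ = [-61, -27]
S = H·P̄·Hᵀ + R = [1416 390; 390 175]
K = P̄·Hᵀ·S⁻¹ = [-3301/9570 5857/7975; 5/132 41/110; 621/6380 2829/15950]
x' = x̄ + K·y = [8599/1650, 1073/660, 1401/1100]
P' = (I − K·H)·P̄ = [567746/23925 1943/330 234879/15950; 1943/330 217/132 757/220; 234879/15950 757/220 306663/31900]

x' = [8599/1650, 1073/660, 1401/1100]
P' = [567746/23925 1943/330 234879/15950; 1943/330 217/132 757/220; 234879/15950 757/220 306663/31900]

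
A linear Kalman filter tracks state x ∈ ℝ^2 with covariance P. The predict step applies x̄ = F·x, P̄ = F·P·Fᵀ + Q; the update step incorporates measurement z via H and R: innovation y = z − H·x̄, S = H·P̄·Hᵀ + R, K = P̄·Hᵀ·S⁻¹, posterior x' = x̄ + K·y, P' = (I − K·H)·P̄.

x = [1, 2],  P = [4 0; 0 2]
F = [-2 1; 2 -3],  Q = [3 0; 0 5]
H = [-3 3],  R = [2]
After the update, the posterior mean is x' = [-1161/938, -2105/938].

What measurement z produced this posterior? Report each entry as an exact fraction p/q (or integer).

x̄ = F·x = [0, -4]
P̄ = F·P·Fᵀ + Q = [21 -22; -22 39]
S = H·P̄·Hᵀ + R = [938]
K = P̄·Hᵀ·S⁻¹ = [-129/938; 183/938]
x' − x̄ = [-1161/938, 1647/938] = K·y
y = (KᵀK)⁻¹·Kᵀ·(x' − x̄) = [9]
z = y + H·x̄ = [9] + [-12] = [-3]

z = [-3]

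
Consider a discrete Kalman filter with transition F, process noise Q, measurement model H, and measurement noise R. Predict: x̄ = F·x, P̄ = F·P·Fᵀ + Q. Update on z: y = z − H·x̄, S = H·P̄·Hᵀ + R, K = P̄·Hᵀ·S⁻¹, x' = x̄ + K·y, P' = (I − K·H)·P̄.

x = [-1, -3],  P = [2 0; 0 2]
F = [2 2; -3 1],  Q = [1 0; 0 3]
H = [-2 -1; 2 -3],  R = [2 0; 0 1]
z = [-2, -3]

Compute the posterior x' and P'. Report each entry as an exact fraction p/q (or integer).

x̄ = F·x = [-8, 0]
P̄ = F·P·Fᵀ + Q = [17 -8; -8 23]
y = z − H·x̄ = [-18, 13]
S = H·P̄·Hᵀ + R = [61 -31; -31 372]
K = P̄·Hᵀ·S⁻¹ = [-254/701 2732/21731; -169/701 -5402/21731]
x' = x̄ + K·y = [3400/21731, 24076/21731]
P' = (I − K·H)·P̄ = [6247/21731 3254/21731; 3254/21731 3970/21731]

x' = [3400/21731, 24076/21731]
P' = [6247/21731 3254/21731; 3254/21731 3970/21731]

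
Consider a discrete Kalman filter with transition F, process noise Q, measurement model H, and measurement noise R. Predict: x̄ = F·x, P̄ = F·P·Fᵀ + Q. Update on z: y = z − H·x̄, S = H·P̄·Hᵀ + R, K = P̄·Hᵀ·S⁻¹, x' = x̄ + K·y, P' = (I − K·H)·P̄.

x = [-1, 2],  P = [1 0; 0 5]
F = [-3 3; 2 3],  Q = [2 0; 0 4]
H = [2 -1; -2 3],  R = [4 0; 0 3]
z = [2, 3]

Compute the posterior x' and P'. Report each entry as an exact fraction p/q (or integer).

x' = [20469/8153, 21708/8153]
P' = [19035/8153 14626/8153; 14626/8153 41152/24459]

x̄ = F·x = [9, 4]
P̄ = F·P·Fᵀ + Q = [56 39; 39 53]
y = z − H·x̄ = [-12, 9]
S = H·P̄·Hᵀ + R = [125 -71; -71 236]
K = P̄·Hᵀ·S⁻¹ = [5861/8153 1936/8153; 11651/24459 11900/24459]
x' = x̄ + K·y = [20469/8153, 21708/8153]
P' = (I − K·H)·P̄ = [19035/8153 14626/8153; 14626/8153 41152/24459]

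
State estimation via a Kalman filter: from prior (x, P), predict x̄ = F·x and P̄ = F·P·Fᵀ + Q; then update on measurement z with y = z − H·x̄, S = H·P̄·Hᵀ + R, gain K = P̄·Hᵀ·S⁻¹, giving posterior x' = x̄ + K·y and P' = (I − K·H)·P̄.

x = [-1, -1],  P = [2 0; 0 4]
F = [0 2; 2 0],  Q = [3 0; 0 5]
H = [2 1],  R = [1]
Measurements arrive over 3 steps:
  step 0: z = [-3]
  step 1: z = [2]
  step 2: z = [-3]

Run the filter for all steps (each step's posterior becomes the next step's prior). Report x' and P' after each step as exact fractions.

step 0: x' = [-11/15, -47/30], P' = [133/45 -247/45; -247/45 1001/90]
step 1: x' = [7535/2699, -9891/2699], P' = [8197/2699 -14751/2699; -14751/2699 57785/5398]
step 2: x' = [-555311/153817, 1281945/307634], P' = [477211/153817 -860257/153817; -860257/153817 3369303/307634]

step 0: x̄ = F·x = [-2, -2]
step 0: P̄ = F·P·Fᵀ + Q = [19 0; 0 13]
step 0: y = z − H·x̄ = [3]
step 0: S = H·P̄·Hᵀ + R = [90]
step 0: K = P̄·Hᵀ·S⁻¹ = [19/45; 13/90]
step 0: x' = x̄ + K·y = [-11/15, -47/30]
step 0: P' = (I − K·H)·P̄ = [133/45 -247/45; -247/45 1001/90]
step 1: x̄ = F·x = [-47/15, -22/15]
step 1: P̄ = F·P·Fᵀ + Q = [2137/45 -988/45; -988/45 757/45]
step 1: y = z − H·x̄ = [146/15]
step 1: S = H·P̄·Hᵀ + R = [5398/45]
step 1: K = P̄·Hᵀ·S⁻¹ = [1643/2699; -1219/5398]
step 1: x' = x̄ + K·y = [7535/2699, -9891/2699]
step 1: P' = (I − K·H)·P̄ = [8197/2699 -14751/2699; -14751/2699 57785/5398]
step 2: x̄ = F·x = [-19782/2699, 15070/2699]
step 2: P̄ = F·P·Fᵀ + Q = [123667/2699 -59004/2699; -59004/2699 46283/2699]
step 2: y = z − H·x̄ = [16397/2699]
step 2: S = H·P̄·Hᵀ + R = [307634/2699]
step 2: K = P̄·Hᵀ·S⁻¹ = [94165/153817; -71725/307634]
step 2: x' = x̄ + K·y = [-555311/153817, 1281945/307634]
step 2: P' = (I − K·H)·P̄ = [477211/153817 -860257/153817; -860257/153817 3369303/307634]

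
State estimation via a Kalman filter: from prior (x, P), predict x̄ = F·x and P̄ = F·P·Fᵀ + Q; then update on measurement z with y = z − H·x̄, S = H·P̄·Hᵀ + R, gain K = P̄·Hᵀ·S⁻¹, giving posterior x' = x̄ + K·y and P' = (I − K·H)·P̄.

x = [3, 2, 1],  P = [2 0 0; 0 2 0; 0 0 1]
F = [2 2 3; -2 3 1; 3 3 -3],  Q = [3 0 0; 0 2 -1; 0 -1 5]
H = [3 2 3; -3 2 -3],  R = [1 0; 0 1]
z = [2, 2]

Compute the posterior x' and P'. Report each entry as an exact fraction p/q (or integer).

x' = [1458023/441521, 437471/441521, -1452198/441521]
P' = [4625634/441521 6649/441521 -4616119/441521; 6649/441521 54947/441521 -6640/441521; -4616119/441521 -6640/441521 4631120/441521]

x̄ = F·x = [13, 1, 12]
P̄ = F·P·Fᵀ + Q = [28 7 15; 7 29 2; 15 2 50]
y = z − H·x̄ = [-75, 75]
S = H·P̄·Hᵀ + R = [1197 -856; -856 981]
K = P̄·Hᵀ·S⁻¹ = [41843/441521 -15247/441521; 109921/441521 109867/441521; 31723/441521 -58283/441521]
x' = x̄ + K·y = [1458023/441521, 437471/441521, -1452198/441521]
P' = (I − K·H)·P̄ = [4625634/441521 6649/441521 -4616119/441521; 6649/441521 54947/441521 -6640/441521; -4616119/441521 -6640/441521 4631120/441521]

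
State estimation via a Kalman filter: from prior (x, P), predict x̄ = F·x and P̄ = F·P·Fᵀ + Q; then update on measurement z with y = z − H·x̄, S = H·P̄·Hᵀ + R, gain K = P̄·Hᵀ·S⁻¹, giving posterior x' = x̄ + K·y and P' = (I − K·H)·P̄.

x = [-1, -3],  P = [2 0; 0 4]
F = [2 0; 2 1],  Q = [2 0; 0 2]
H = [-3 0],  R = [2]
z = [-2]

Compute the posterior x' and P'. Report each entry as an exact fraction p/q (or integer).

x' = [14/23, -67/23]
P' = [5/23 4/23; 4/23 178/23]

x̄ = F·x = [-2, -5]
P̄ = F·P·Fᵀ + Q = [10 8; 8 14]
y = z − H·x̄ = [-8]
S = H·P̄·Hᵀ + R = [92]
K = P̄·Hᵀ·S⁻¹ = [-15/46; -6/23]
x' = x̄ + K·y = [14/23, -67/23]
P' = (I − K·H)·P̄ = [5/23 4/23; 4/23 178/23]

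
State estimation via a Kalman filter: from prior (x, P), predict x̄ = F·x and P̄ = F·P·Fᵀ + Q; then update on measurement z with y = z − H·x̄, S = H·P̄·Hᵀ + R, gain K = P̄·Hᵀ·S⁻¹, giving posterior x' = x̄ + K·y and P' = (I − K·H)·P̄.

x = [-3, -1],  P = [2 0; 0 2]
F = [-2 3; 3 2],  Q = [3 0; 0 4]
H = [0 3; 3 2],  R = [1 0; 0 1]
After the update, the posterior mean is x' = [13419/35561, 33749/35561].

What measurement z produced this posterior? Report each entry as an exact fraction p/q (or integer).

z = [3, 3]

x̄ = F·x = [3, -11]
P̄ = F·P·Fᵀ + Q = [29 0; 0 30]
S = H·P̄·Hᵀ + R = [271 180; 180 382]
K = P̄·Hᵀ·S⁻¹ = [-7830/35561 23577/71122; 11790/35561 30/35561]
x' − x̄ = [-93264/35561, 424920/35561] = K·y
y = (KᵀK)⁻¹·Kᵀ·(x' − x̄) = [36, 16]
z = y + H·x̄ = [36, 16] + [-33, -13] = [3, 3]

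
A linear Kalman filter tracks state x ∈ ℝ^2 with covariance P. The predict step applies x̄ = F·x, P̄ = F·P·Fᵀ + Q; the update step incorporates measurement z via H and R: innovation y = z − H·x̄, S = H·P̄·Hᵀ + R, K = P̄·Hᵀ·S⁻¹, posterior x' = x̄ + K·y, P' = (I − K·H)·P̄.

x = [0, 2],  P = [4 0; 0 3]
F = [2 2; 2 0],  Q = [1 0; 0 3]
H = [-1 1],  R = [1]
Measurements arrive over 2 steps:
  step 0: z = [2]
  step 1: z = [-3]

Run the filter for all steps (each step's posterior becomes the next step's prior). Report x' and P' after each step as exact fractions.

step 0: x' = [-10/17, 18/17], P' = [324/17 311/17; 311/17 314/17]
step 1: x' = [387/149, -175/447], P' = [2916/149 7909/447; 7909/447 22534/1341]

step 0: x̄ = F·x = [4, 0]
step 0: P̄ = F·P·Fᵀ + Q = [29 16; 16 19]
step 0: y = z − H·x̄ = [6]
step 0: S = H·P̄·Hᵀ + R = [17]
step 0: K = P̄·Hᵀ·S⁻¹ = [-13/17; 3/17]
step 0: x' = x̄ + K·y = [-10/17, 18/17]
step 0: P' = (I − K·H)·P̄ = [324/17 311/17; 311/17 314/17]
step 1: x̄ = F·x = [16/17, -20/17]
step 1: P̄ = F·P·Fᵀ + Q = [5057/17 2540/17; 2540/17 1347/17]
step 1: y = z − H·x̄ = [-15/17]
step 1: S = H·P̄·Hᵀ + R = [1341/17]
step 1: K = P̄·Hᵀ·S⁻¹ = [-839/447; -1193/1341]
step 1: x' = x̄ + K·y = [387/149, -175/447]
step 1: P' = (I − K·H)·P̄ = [2916/149 7909/447; 7909/447 22534/1341]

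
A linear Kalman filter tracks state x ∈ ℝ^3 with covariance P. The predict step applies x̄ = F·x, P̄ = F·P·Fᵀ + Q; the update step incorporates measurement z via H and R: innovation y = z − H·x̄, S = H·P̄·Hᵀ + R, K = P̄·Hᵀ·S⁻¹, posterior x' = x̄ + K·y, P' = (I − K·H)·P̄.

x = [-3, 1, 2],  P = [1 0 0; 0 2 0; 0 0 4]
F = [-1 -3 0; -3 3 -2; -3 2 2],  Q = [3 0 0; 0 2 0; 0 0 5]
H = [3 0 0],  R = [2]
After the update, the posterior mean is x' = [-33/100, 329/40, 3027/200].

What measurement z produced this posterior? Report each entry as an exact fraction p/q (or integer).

x̄ = F·x = [0, 8, 15]
P̄ = F·P·Fᵀ + Q = [22 -15 -9; -15 45 5; -9 5 38]
S = H·P̄·Hᵀ + R = [200]
K = P̄·Hᵀ·S⁻¹ = [33/100; -9/40; -27/200]
x' − x̄ = [-33/100, 9/40, 27/200] = K·y
y = (KᵀK)⁻¹·Kᵀ·(x' − x̄) = [-1]
z = y + H·x̄ = [-1] + [0] = [-1]

z = [-1]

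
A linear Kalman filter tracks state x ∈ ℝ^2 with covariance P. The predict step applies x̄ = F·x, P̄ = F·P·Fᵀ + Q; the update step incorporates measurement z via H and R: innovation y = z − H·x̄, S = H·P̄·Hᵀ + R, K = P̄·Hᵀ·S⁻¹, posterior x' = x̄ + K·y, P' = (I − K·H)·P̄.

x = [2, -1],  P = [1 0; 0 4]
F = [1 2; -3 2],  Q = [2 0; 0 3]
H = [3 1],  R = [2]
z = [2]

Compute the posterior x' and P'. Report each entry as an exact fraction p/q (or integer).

x̄ = F·x = [0, -8]
P̄ = F·P·Fᵀ + Q = [19 13; 13 28]
y = z − H·x̄ = [10]
S = H·P̄·Hᵀ + R = [279]
K = P̄·Hᵀ·S⁻¹ = [70/279; 67/279]
x' = x̄ + K·y = [700/279, -1562/279]
P' = (I − K·H)·P̄ = [401/279 -1063/279; -1063/279 3323/279]

x' = [700/279, -1562/279]
P' = [401/279 -1063/279; -1063/279 3323/279]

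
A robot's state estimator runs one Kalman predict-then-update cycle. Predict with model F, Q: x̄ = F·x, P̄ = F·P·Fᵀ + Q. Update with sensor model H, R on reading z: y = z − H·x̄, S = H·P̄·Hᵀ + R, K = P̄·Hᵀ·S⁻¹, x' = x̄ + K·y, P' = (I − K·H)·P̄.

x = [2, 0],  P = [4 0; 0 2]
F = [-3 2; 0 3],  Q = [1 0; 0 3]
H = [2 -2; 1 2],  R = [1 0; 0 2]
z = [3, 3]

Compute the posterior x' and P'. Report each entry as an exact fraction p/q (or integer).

x' = [1167/599, 2052/4193]
P' = [198/599 690/4193; 690/4193 7251/29351]

x̄ = F·x = [-6, 0]
P̄ = F·P·Fᵀ + Q = [45 12; 12 21]
y = z − H·x̄ = [15, 9]
S = H·P̄·Hᵀ + R = [169 30; 30 179]
K = P̄·Hᵀ·S⁻¹ = [1392/4193 1383/4193; -4842/29351 9666/29351]
x' = x̄ + K·y = [1167/599, 2052/4193]
P' = (I − K·H)·P̄ = [198/599 690/4193; 690/4193 7251/29351]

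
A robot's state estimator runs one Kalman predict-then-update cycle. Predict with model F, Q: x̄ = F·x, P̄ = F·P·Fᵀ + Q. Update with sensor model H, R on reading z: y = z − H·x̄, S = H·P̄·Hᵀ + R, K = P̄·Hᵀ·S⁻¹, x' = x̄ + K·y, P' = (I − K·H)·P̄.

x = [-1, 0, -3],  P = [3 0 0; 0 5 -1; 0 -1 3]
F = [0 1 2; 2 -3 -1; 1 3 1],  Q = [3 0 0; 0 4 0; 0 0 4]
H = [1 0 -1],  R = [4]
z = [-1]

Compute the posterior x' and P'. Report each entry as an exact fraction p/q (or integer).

x' = [-244/41, 63/41, -199/41]
P' = [652/41 -618/41 644/41; -618/41 1894/41 -706/41; 644/41 -706/41 784/41]

x̄ = F·x = [-6, 1, -4]
P̄ = F·P·Fᵀ + Q = [16 -14 14; -14 58 -36; 14 -36 49]
y = z − H·x̄ = [1]
S = H·P̄·Hᵀ + R = [41]
K = P̄·Hᵀ·S⁻¹ = [2/41; 22/41; -35/41]
x' = x̄ + K·y = [-244/41, 63/41, -199/41]
P' = (I − K·H)·P̄ = [652/41 -618/41 644/41; -618/41 1894/41 -706/41; 644/41 -706/41 784/41]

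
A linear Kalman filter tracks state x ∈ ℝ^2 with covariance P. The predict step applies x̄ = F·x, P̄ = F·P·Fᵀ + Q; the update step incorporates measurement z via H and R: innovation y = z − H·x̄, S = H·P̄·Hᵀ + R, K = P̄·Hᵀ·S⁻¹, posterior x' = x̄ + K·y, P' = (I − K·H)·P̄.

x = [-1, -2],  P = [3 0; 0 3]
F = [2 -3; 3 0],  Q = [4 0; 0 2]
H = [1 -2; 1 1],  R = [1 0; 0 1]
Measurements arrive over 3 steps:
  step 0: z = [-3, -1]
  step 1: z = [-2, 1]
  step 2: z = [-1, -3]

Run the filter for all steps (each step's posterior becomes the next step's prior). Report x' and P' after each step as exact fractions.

step 0: x̄ = F·x = [4, -3]
step 0: P̄ = F·P·Fᵀ + Q = [43 18; 18 29]
step 0: y = z − H·x̄ = [-13, -2]
step 0: S = H·P̄·Hᵀ + R = [88 -33; -33 109]
step 0: K = P̄·Hᵀ·S⁻¹ = [2776/8503 509/773; -2809/8503 256/773]
step 0: x' = x̄ + K·y = [-13274/8503, 5376/8503]
step 0: P' = (I − K·H)·P̄ = [4658/8503 941/8503; 941/8503 1875/8503]
step 1: x̄ = F·x = [-42676/8503, -39822/8503]
step 1: P̄ = F·P·Fᵀ + Q = [58227/8503 19479/8503; 19479/8503 58928/8503]
step 1: y = z − H·x̄ = [-53974/8503, 91001/8503]
step 1: S = H·P̄·Hᵀ + R = [224526/8503 -79108/8503; -79108/8503 164616/8503]
step 1: K = P̄·Hᵀ·S⁻¹ = [68499/225674 69723/112837; -293773/902696 577561/1805392]
step 1: x' = x̄ + K·y = [-37534/112837, 1455547/1805392]
step 1: P' = (I − K·H)·P̄ = [115797/225674 23649/225674; 23649/225674 388369/1805392]
step 2: x̄ = F·x = [-5567729/1805392, -112602/112837]
step 2: P̄ = F·P·Fᵀ + Q = [12152089/1805392 481941/225674; 481941/225674 1493521/225674]
step 2: y = z − H·x̄ = [159073/1805392, 1953185/1805392]
step 2: S = H·P̄·Hᵀ + R = [46328041/1805392 -15599775/1805392; -15599775/1805392 33616705/1805392]
step 2: K = P̄·Hᵀ·S⁻¹ = [88403653/291137461 898287632/1455687305; -94643563/291137461 464743591/1455687305]
step 2: x' = x̄ + K·y = [-695697923/291137461, -198312477/291137461]
step 2: P' = (I − K·H)·P̄ = [746197843/1455687305 152089789/1455687305; 152089789/1455687305 312653802/1455687305]

step 0: x' = [-13274/8503, 5376/8503], P' = [4658/8503 941/8503; 941/8503 1875/8503]
step 1: x' = [-37534/112837, 1455547/1805392], P' = [115797/225674 23649/225674; 23649/225674 388369/1805392]
step 2: x' = [-695697923/291137461, -198312477/291137461], P' = [746197843/1455687305 152089789/1455687305; 152089789/1455687305 312653802/1455687305]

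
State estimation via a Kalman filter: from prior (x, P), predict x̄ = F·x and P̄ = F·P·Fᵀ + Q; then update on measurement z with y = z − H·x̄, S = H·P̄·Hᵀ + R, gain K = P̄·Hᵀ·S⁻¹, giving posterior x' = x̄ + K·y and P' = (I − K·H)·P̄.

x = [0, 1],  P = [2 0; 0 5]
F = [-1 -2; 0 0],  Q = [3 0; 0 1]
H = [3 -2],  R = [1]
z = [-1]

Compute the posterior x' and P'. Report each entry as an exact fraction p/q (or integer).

x' = [-17/46, -1/23]
P' = [25/46 15/23; 15/23 113/115]

x̄ = F·x = [-2, 0]
P̄ = F·P·Fᵀ + Q = [25 0; 0 1]
y = z − H·x̄ = [5]
S = H·P̄·Hᵀ + R = [230]
K = P̄·Hᵀ·S⁻¹ = [15/46; -1/115]
x' = x̄ + K·y = [-17/46, -1/23]
P' = (I − K·H)·P̄ = [25/46 15/23; 15/23 113/115]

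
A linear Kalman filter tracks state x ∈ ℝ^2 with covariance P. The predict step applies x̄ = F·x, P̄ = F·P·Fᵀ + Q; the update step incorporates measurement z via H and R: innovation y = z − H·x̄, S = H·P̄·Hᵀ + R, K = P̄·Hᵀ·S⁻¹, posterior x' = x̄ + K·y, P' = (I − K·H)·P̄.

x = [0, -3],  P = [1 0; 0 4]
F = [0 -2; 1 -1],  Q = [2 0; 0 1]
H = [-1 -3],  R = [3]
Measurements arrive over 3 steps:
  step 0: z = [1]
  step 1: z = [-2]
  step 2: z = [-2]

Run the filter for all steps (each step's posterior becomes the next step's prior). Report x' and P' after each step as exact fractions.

step 0: x̄ = F·x = [6, 3]
step 0: P̄ = F·P·Fᵀ + Q = [18 8; 8 6]
step 0: y = z − H·x̄ = [16]
step 0: S = H·P̄·Hᵀ + R = [123]
step 0: K = P̄·Hᵀ·S⁻¹ = [-14/41; -26/123]
step 0: x' = x̄ + K·y = [22/41, -47/123]
step 0: P' = (I − K·H)·P̄ = [150/41 -36/41; -36/41 62/123]
step 1: x̄ = F·x = [94/123, 113/123]
step 1: P̄ = F·P·Fᵀ + Q = [494/123 340/123; 340/123 851/123]
step 1: y = z − H·x̄ = [187/123]
step 1: S = H·P̄·Hᵀ + R = [10562/123]
step 1: K = P̄·Hᵀ·S⁻¹ = [-757/5281; -2893/10562]
step 1: x' = x̄ + K·y = [2885/5281, 5305/10562]
step 1: P' = (I − K·H)·P̄ = [11892/5281 -3207/5281; -3207/5281 5031/10562]
step 2: x̄ = F·x = [-5305/5281, 465/10562]
step 2: P̄ = F·P·Fᵀ + Q = [20624/5281 11445/5281; 11445/5281 52205/10562]
step 2: y = z − H·x̄ = [-30339/10562]
step 2: S = H·P̄·Hᵀ + R = [680119/10562]
step 2: K = P̄·Hᵀ·S⁻¹ = [-109918/680119; -179505/680119]
step 2: x' = x̄ + K·y = [-367474/680119, 545565/680119]
step 2: P' = (I − K·H)·P̄ = [1512174/680119 -394140/680119; -394140/680119 310885/680119]

step 0: x' = [22/41, -47/123], P' = [150/41 -36/41; -36/41 62/123]
step 1: x' = [2885/5281, 5305/10562], P' = [11892/5281 -3207/5281; -3207/5281 5031/10562]
step 2: x' = [-367474/680119, 545565/680119], P' = [1512174/680119 -394140/680119; -394140/680119 310885/680119]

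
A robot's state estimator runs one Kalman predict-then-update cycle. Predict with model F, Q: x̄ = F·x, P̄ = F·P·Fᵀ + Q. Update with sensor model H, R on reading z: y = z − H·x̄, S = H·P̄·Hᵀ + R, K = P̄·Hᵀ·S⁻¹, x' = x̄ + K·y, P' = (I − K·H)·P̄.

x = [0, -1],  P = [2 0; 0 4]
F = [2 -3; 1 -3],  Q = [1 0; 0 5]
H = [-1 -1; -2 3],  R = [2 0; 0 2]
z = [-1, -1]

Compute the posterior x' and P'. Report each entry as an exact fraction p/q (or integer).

x' = [2384/2963, 665/2963]
P' = [6880/8889 1170/2963; 1170/2963 1174/2963]

x̄ = F·x = [3, 3]
P̄ = F·P·Fᵀ + Q = [45 40; 40 43]
y = z − H·x̄ = [5, -4]
S = H·P̄·Hᵀ + R = [170 -79; -79 89]
K = P̄·Hᵀ·S⁻¹ = [-5195/8889 -1615/8889; -1172/2963 591/2963]
x' = x̄ + K·y = [2384/2963, 665/2963]
P' = (I − K·H)·P̄ = [6880/8889 1170/2963; 1170/2963 1174/2963]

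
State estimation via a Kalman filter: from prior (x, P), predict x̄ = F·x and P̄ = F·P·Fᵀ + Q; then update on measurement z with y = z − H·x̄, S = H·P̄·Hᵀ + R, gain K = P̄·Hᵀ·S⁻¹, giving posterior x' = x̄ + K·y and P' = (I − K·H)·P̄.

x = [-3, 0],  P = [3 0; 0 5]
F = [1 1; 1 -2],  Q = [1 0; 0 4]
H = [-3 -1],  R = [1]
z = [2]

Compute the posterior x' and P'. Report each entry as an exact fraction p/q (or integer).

x' = [-1/67, -141/67]
P' = [203/67 -589/67; -589/67 1773/67]

x̄ = F·x = [-3, -3]
P̄ = F·P·Fᵀ + Q = [9 -7; -7 27]
y = z − H·x̄ = [-10]
S = H·P̄·Hᵀ + R = [67]
K = P̄·Hᵀ·S⁻¹ = [-20/67; -6/67]
x' = x̄ + K·y = [-1/67, -141/67]
P' = (I − K·H)·P̄ = [203/67 -589/67; -589/67 1773/67]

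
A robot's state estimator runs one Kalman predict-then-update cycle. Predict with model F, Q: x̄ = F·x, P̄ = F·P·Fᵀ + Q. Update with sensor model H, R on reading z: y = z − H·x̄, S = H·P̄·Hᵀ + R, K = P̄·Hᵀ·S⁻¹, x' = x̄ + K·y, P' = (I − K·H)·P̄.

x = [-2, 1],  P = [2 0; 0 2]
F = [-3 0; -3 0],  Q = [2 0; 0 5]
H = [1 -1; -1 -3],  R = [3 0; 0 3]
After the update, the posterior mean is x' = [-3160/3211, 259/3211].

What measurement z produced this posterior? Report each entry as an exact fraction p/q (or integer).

z = [-2, 1]

x̄ = F·x = [6, 6]
P̄ = F·P·Fᵀ + Q = [20 18; 18 23]
S = H·P̄·Hᵀ + R = [10 13; 13 338]
K = P̄·Hᵀ·S⁻¹ = [126/247 -766/3211; -43/247 -805/3211]
x' − x̄ = [-22426/3211, -19007/3211] = K·y
y = (KᵀK)⁻¹·Kᵀ·(x' − x̄) = [-2, 25]
z = y + H·x̄ = [-2, 25] + [0, -24] = [-2, 1]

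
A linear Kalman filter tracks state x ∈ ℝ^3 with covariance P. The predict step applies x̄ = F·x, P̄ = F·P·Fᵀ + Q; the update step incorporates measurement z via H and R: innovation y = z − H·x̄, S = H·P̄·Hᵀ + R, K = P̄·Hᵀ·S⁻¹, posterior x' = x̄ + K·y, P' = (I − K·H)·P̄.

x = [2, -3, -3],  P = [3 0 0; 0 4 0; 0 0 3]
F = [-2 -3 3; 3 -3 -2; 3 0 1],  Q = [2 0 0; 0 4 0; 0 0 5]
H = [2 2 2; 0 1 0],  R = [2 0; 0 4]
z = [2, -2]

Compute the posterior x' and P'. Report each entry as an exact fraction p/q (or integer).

x̄ = F·x = [-4, 21, 3]
P̄ = F·P·Fᵀ + Q = [77 0 -9; 0 79 21; -9 21 35]
y = z − H·x̄ = [-38, -23]
S = H·P̄·Hᵀ + R = [862 200; 200 83]
K = P̄·Hᵀ·S⁻¹ = [5644/15773 -13600/15773; 400/15773 14049/15773; 1801/15773 -349/15773]
x' = x̄ + K·y = [35236/15773, -7094/15773, -13092/15773]
P' = (I − K·H)·P̄ = [446937/15773 -54400/15773 -386893/15773; -54400/15773 56196/15773 -1396/15773; -386893/15773 -1396/15773 390090/15773]

x' = [35236/15773, -7094/15773, -13092/15773]
P' = [446937/15773 -54400/15773 -386893/15773; -54400/15773 56196/15773 -1396/15773; -386893/15773 -1396/15773 390090/15773]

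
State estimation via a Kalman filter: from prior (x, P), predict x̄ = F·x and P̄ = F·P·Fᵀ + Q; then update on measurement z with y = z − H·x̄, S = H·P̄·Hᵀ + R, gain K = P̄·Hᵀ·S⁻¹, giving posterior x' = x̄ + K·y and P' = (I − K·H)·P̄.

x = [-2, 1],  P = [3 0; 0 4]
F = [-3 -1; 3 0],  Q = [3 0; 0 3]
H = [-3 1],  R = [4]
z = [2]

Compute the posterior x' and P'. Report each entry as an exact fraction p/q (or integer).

x̄ = F·x = [5, -6]
P̄ = F·P·Fᵀ + Q = [34 -27; -27 30]
y = z − H·x̄ = [23]
S = H·P̄·Hᵀ + R = [502]
K = P̄·Hᵀ·S⁻¹ = [-129/502; 111/502]
x' = x̄ + K·y = [-457/502, -459/502]
P' = (I − K·H)·P̄ = [427/502 765/502; 765/502 2739/502]

x' = [-457/502, -459/502]
P' = [427/502 765/502; 765/502 2739/502]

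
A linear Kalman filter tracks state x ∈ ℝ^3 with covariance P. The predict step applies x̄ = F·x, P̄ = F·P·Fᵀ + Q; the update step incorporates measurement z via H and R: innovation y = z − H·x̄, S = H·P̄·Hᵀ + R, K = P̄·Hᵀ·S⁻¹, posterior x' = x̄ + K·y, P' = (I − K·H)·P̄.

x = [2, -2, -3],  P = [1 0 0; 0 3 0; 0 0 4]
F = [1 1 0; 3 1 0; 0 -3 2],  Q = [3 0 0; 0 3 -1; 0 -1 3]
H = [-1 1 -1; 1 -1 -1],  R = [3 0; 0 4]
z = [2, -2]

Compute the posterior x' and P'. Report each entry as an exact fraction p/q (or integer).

x̄ = F·x = [0, 4, 0]
P̄ = F·P·Fᵀ + Q = [7 6 -9; 6 15 -10; -9 -10 46]
y = z − H·x̄ = [-2, 2]
S = H·P̄·Hᵀ + R = [61 36; 36 58]
K = P̄·Hᵀ·S⁻¹ = [52/1121 161/1121; 533/1121 -623/2242; -553/1121 -1053/2242]
x' = x̄ + K·y = [218/1121, 2795/1121, 53/1121]
P' = (I − K·H)·P̄ = [5821/1121 5577/1121 -400/1121; 5577/1121 13999/2242 -353/2242; -400/1121 -353/2242 3765/2242]

x' = [218/1121, 2795/1121, 53/1121]
P' = [5821/1121 5577/1121 -400/1121; 5577/1121 13999/2242 -353/2242; -400/1121 -353/2242 3765/2242]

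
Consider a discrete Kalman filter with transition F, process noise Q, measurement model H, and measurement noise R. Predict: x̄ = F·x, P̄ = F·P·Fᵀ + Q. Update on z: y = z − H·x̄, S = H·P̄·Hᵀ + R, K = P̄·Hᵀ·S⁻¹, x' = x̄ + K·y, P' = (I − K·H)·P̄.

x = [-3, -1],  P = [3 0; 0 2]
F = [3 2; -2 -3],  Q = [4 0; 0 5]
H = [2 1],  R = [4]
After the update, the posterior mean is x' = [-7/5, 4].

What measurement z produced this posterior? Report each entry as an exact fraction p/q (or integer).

x̄ = F·x = [-11, 9]
P̄ = F·P·Fᵀ + Q = [39 -30; -30 35]
S = H·P̄·Hᵀ + R = [75]
K = P̄·Hᵀ·S⁻¹ = [16/25; -1/3]
x' − x̄ = [48/5, -5] = K·y
y = (KᵀK)⁻¹·Kᵀ·(x' − x̄) = [15]
z = y + H·x̄ = [15] + [-13] = [2]

z = [2]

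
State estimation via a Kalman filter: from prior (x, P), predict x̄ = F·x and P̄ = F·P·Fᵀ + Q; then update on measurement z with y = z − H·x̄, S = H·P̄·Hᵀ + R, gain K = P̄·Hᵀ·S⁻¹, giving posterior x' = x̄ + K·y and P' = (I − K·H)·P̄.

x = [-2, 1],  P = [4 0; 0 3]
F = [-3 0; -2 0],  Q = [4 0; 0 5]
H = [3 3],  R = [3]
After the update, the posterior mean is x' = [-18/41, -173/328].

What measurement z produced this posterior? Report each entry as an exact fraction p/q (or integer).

z = [-3]

x̄ = F·x = [6, 4]
P̄ = F·P·Fᵀ + Q = [40 24; 24 21]
S = H·P̄·Hᵀ + R = [984]
K = P̄·Hᵀ·S⁻¹ = [8/41; 45/328]
x' − x̄ = [-264/41, -1485/328] = K·y
y = (KᵀK)⁻¹·Kᵀ·(x' − x̄) = [-33]
z = y + H·x̄ = [-33] + [30] = [-3]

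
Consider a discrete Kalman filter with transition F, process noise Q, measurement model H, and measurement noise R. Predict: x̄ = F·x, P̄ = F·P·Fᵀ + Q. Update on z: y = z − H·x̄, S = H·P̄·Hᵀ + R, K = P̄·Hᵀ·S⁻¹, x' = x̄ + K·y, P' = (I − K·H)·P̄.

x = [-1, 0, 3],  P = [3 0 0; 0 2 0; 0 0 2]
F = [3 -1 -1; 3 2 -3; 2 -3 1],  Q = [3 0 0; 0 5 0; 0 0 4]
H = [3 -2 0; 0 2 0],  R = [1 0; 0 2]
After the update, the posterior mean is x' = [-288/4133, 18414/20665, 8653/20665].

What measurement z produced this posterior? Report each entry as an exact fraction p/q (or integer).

z = [-2, 2]

x̄ = F·x = [-6, -12, 1]
P̄ = F·P·Fᵀ + Q = [34 29 22; 29 58 0; 22 0 36]
S = H·P̄·Hᵀ + R = [191 -58; -58 234]
K = P̄·Hᵀ·S⁻¹ = [1366/4133 1363/4133; -29/20665 10237/20665; 7722/20665 1914/20665]
x' − x̄ = [24510/4133, 266394/20665, -12012/20665] = K·y
y = (KᵀK)⁻¹·Kᵀ·(x' − x̄) = [-8, 26]
z = y + H·x̄ = [-8, 26] + [6, -24] = [-2, 2]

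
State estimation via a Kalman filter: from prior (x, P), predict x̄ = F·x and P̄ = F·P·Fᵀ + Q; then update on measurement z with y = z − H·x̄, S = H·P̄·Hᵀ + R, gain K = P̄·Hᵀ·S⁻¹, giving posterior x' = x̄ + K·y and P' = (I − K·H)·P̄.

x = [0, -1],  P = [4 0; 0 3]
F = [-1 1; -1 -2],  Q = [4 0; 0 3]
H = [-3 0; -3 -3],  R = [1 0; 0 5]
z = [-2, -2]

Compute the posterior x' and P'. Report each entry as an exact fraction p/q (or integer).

x̄ = F·x = [-1, 2]
P̄ = F·P·Fᵀ + Q = [11 -2; -2 19]
y = z − H·x̄ = [-5, 1]
S = H·P̄·Hᵀ + R = [100 81; 81 239]
K = P̄·Hᵀ·S⁻¹ = [-5700/17339 -27/17339; 795/2477 -798/2477]
x' = x̄ + K·y = [11134/17339, 181/2477]
P' = (I − K·H)·P̄ = [1900/17339 -265/2477; -265/2477 1595/2477]

x' = [11134/17339, 181/2477]
P' = [1900/17339 -265/2477; -265/2477 1595/2477]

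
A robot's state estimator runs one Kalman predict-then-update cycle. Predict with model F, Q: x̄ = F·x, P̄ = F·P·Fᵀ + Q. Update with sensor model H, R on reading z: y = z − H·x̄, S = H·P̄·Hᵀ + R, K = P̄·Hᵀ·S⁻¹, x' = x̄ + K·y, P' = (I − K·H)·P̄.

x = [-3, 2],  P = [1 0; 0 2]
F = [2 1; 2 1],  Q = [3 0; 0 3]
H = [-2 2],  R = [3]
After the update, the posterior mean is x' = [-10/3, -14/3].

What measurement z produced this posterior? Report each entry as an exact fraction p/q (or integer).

z = [-3]

x̄ = F·x = [-4, -4]
P̄ = F·P·Fᵀ + Q = [9 6; 6 9]
S = H·P̄·Hᵀ + R = [27]
K = P̄·Hᵀ·S⁻¹ = [-2/9; 2/9]
x' − x̄ = [2/3, -2/3] = K·y
y = (KᵀK)⁻¹·Kᵀ·(x' − x̄) = [-3]
z = y + H·x̄ = [-3] + [0] = [-3]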